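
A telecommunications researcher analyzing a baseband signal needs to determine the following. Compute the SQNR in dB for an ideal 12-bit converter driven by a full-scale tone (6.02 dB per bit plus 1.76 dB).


Theoretical SNR for a full-scale sinusoid:
SNR = 6.02 * N + 1.76
    = 6.02 * 12 + 1.76
    = 72.24 + 1.76
    = 74.0 dB

74.0 dB


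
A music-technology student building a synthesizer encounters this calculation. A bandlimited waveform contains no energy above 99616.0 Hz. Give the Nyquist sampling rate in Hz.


The Nyquist rate is twice the maximum frequency component.
fs_min = 2 * fmax
      = 2 * 99616.0
      = 199232.0 Hz

199232.0


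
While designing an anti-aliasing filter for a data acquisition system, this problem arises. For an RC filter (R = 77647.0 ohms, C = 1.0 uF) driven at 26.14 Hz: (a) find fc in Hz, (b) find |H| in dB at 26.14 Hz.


Step 1 — cutoff frequency:
fc = 1 / (2*pi*R*C)
C = 1.0 uF = 1e-06 F
fc = 1 / (2*pi*77647.0*1e-06)
   = 2.04972 Hz

Step 2 — magnitude at f = 26.14 Hz:
|H(f)| = 1 / sqrt(1 + (f/fc)^2)
f/fc = 26.14 / 2.04972 = 12.752961
|H| = 1 / sqrt(1 + 162.638014) = 0.0781732
|H|_dB = 20*log10(0.0781732) = -22.14 dB

fc = 2.04972 Hz; |H(26.14 Hz)| = -22.14 dB


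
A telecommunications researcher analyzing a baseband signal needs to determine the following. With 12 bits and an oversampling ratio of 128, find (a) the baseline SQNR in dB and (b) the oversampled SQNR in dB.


Step 1 — baseline SQNR at Nyquist:
SQNR_base = 6.02*N + 1.76
          = 6.02*12 + 1.76
          = 74.0 dB

Step 2 — oversampling processing gain:
G = 10*log10(OSR) = 10*log10(128) = 21.07 dB

Step 3 — total:
SQNR_total = 74.0 + 21.07 = 95.07 dB

Base SQNR = 74.0 dB; oversampled SQNR = 95.07 dB


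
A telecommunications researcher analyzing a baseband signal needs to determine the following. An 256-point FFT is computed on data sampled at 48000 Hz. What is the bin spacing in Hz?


DFT frequency resolution:
df = fs / N
   = 48000 / 256
   = 187.5 Hz

187.5 Hz


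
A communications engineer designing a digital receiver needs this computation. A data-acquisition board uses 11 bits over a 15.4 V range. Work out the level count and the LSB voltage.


Step 1 — number of quantization levels:
L = 2^N = 2^11 = 2048

Step 2 — LSB step size:
delta = Vfs / L
      = 15.4 / 2048
      = 0.00751953 V

Levels = 2048; step size = 0.00751953 V


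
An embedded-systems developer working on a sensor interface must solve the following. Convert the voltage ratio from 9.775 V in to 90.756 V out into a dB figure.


Voltage gain in dB:
G = 20 * log10(Vout / Vin)
  = 20 * log10(90.756 / 9.775)
  = 20 * log10(9.284501)
  = 20 * 0.967759
  = 19.36 dB

19.36 dB


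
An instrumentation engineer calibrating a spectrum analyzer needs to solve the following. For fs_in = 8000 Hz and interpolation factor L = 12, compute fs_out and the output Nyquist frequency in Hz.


Step 1 — output sample rate after interpolation by L:
fs_out = L * fs_in = 12 * 8000 = 96000 Hz

Step 2 — Nyquist frequency of the output stream:
f_Nyq = fs_out / 2 = 96000 / 2 = 48000.0 Hz

fs_out = 96000 Hz; f_Nyquist = 48000.0 Hz


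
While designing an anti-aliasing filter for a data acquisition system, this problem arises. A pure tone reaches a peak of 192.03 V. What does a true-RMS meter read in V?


RMS voltage for a sinusoidal waveform:
V_rms = V_peak / sqrt(2)
      = 192.03 / 1.414214
      = 135.786 V

135.786 V


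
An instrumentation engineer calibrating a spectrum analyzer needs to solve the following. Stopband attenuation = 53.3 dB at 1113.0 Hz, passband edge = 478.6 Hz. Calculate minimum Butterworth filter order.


Butterworth filter order formula:
n = log10(10^(A/10) - 1) / (2 * log10(f_stop/f_pass))
10^(53.3/10) - 1 = 213795.209
f_stop/f_pass = 1113.0 / 478.6 = 2.3255
n = 7.271 -> ceil = 8

8


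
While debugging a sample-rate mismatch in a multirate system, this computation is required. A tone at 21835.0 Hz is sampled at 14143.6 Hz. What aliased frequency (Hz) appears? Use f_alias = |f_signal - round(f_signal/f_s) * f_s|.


Compute the nearest integer multiple of fs to the signal:
n = round(21835.0 / 14143.6) = 2
f_alias = |21835.0 - 2 * 14143.6|
        = |21835.0 - 28287.2|
        = 6452.2 Hz

6452.2


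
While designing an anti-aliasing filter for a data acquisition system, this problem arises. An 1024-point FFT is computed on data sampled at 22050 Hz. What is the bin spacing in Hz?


DFT frequency resolution:
df = fs / N
   = 22050 / 1024
   = 21.5332 Hz

21.5332 Hz


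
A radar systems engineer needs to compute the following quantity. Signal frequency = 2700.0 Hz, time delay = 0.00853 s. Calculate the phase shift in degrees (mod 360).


Phase shift from frequency and time delay:
phi = 360 * f * t_delay
    = 360 * 2700.0 * 0.00853
    = 8291.16 degrees
    mod 360 = 11.16 degrees

11.16 degrees


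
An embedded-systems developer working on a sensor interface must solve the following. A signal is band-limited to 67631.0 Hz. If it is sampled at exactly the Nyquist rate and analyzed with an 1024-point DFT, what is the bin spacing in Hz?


Step 1 — Nyquist sampling rate:
fs = 2 * fmax = 2 * 67631.0 = 135262.0 Hz

Step 2 — DFT bin spacing:
df = fs / N = 135262.0 / 1024 = 132.0918 Hz

132.0918 Hz


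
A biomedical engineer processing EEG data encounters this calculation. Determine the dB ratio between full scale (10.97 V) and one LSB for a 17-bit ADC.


Dynamic range from full-scale to LSB:
V_min = V_max / 2^bits = 10.97 / 2^17
DR = 20 * log10(V_max / V_min)
   = 20 * log10(2^17)
   = 20 * 17 * log10(2)
   = 102.35 dB

102.35 dB


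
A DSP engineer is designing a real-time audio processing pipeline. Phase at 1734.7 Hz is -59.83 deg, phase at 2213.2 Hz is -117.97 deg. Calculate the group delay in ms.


Group delay from phase difference:
tau = -d(phi)/d(omega)
d(phi) = -58.14 deg = -1.014734 rad
d(omega) = 2*pi*(2213.2 - 1734.7) = 3006.5042 rad/s
tau = -(-1.014734) / 3006.5042
    = 0.3375 ms

0.3375 ms


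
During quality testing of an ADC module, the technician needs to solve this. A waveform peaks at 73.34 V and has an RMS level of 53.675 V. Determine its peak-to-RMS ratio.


Crest factor is the ratio of peak to RMS:
CF = V_peak / V_rms
   = 73.34 / 53.675
   = 1.3664

1.3664


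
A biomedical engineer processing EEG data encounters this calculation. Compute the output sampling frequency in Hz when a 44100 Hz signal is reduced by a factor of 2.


Decimation reduces the sample rate:
fs_out = fs_in / M
       = 44100 / 2
       = 22050.0 Hz

22050.0 Hz


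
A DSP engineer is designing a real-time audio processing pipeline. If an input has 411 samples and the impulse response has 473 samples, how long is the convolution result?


Linear convolution output length:
L = N + M - 1
  = 411 + 473 - 1
  = 883 samples

883


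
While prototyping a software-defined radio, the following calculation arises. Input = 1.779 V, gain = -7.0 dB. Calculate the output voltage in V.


Output voltage from dB gain:
V_out = V_in * 10^(gain_dB / 20)
      = 1.779 * 10^(-7.0 / 20)
      = 1.779 * 0.446684
      = 0.7947 V

0.7947 V


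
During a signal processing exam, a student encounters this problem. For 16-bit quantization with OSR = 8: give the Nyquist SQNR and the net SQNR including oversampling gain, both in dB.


Step 1 — baseline SQNR at Nyquist:
SQNR_base = 6.02*N + 1.76
          = 6.02*16 + 1.76
          = 98.08 dB

Step 2 — oversampling processing gain:
G = 10*log10(OSR) = 10*log10(8) = 9.03 dB

Step 3 — total:
SQNR_total = 98.08 + 9.03 = 107.11 dB

Base SQNR = 98.08 dB; oversampled SQNR = 107.11 dB


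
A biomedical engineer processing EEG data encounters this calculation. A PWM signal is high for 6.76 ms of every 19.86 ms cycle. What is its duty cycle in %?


Duty cycle as a percentage:
DC = (t_on / T) * 100
   = (6.76 / 19.86) * 100
   = 0.340383 * 100
   = 34.04 %

34.04 %


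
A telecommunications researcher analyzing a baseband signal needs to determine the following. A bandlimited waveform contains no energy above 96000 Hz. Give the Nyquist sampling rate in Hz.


The Nyquist rate is twice the maximum frequency component.
fs_min = 2 * fmax
      = 2 * 96000
      = 192000 Hz

192000


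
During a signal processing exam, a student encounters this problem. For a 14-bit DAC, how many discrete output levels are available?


Number of quantization levels = 2^N
= 2^14
= 16384

16384


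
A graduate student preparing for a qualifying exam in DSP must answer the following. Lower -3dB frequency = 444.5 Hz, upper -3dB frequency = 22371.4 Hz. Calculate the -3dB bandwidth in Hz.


Bandwidth is the difference of -3dB frequencies:
BW = f_high - f_low
   = 22371.4 - 444.5
   = 21926.9 Hz

21926.9 Hz


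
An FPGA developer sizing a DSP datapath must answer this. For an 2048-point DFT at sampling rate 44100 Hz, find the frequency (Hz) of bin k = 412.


Frequency of DFT bin k:
f_k = k * fs / N
    = 412 * 44100 / 2048
    = 18169200 / 2048
    = 8871.68 Hz

8871.68 Hz


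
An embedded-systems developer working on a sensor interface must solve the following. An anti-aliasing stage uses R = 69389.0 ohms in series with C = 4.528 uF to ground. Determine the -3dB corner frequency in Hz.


Cutoff frequency of a first-order RC filter:
fc = 1 / (2 * pi * R * C)
C = 4.528 uF = 4.528e-06 F
fc = 1 / (2 * pi * 69389.0 * 4.528e-06)
   = 1 / 1.9741353042273
   = 0.506551 Hz

0.506551 Hz


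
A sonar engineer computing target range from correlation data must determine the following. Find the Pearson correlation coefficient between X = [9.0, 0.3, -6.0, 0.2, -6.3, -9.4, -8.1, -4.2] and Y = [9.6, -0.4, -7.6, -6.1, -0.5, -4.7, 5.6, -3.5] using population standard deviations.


Pearson correlation coefficient (population):
r = cov(X,Y) / (std(X) * std(Y))
Mean X = -3.0625, Mean Y = -0.95
Cov(X,Y) = 15.506875
Std(X) = 5.628041, Std(Y) = 5.545494
r = 0.4969

0.4969


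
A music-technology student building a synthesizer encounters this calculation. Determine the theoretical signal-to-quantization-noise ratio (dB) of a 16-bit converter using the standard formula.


Theoretical SNR for a full-scale sinusoid:
SNR = 6.02 * N + 1.76
    = 6.02 * 16 + 1.76
    = 96.32 + 1.76
    = 98.08 dB

98.08 dB


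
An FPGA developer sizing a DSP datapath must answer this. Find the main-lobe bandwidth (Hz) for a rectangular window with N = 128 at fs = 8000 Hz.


Main lobe width for a rectangular window:
Width = 2 * fs / N
      = 2 * 8000 / 128
      = 16000 / 128
      = 125.0 Hz

125.0 Hz


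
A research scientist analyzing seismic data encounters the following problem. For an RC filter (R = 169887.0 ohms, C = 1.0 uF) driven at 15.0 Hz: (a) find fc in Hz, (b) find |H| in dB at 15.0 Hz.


Step 1 — cutoff frequency:
fc = 1 / (2*pi*R*C)
C = 1.0 uF = 1e-06 F
fc = 1 / (2*pi*169887.0*1e-06)
   = 0.936828 Hz

Step 2 — magnitude at f = 15.0 Hz:
|H(f)| = 1 / sqrt(1 + (f/fc)^2)
f/fc = 15.0 / 0.936828 = 16.011477
|H| = 1 / sqrt(1 + 256.367396) = 0.0623337
|H|_dB = 20*log10(0.0623337) = -24.11 dB

fc = 0.936828 Hz; |H(15.0 Hz)| = -24.11 dB


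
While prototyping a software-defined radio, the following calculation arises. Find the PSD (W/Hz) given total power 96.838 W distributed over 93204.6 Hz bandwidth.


Power spectral density:
PSD = P / BW
    = 96.838 / 93204.6
    = 0.00103898 W/Hz

0.00103898 W/Hz


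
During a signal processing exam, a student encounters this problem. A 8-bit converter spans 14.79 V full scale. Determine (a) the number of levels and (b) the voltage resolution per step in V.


Step 1 — number of quantization levels:
L = 2^N = 2^8 = 256

Step 2 — LSB step size:
delta = Vfs / L
      = 14.79 / 256
      = 0.05777344 V

Levels = 256; step size = 0.05777344 V


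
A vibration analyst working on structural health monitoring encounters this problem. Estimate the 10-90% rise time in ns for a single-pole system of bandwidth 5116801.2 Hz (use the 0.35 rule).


Rise time from bandwidth relationship:
tr = 0.35 / BW
   = 0.35 / 5116801.2
   = 6.840211029e-08 s
   = 68.4021 ns

68.4021 ns


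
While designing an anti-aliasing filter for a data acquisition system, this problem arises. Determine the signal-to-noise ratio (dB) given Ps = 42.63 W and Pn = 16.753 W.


SNR in decibels:
SNR = 10 * log10(Ps / Pn)
    = 10 * log10(42.63 / 16.753)
    = 10 * log10(2.5446)
    = 10 * 0.4056
    = 4.06 dB

4.06 dB


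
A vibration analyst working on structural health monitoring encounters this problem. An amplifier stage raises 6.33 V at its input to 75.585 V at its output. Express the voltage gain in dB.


Voltage gain in dB:
G = 20 * log10(Vout / Vin)
  = 20 * log10(75.585 / 6.33)
  = 20 * log10(11.940758)
  = 20 * 1.077032
  = 21.54 dB

21.54 dB


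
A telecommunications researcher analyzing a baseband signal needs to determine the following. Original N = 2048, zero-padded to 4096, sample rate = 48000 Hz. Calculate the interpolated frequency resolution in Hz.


Frequency resolution after zero-padding:
N_padded = 2048 * 2 = 4096
df = fs / N_padded
   = 48000 / 4096
   = 11.7188 Hz

11.7188 Hz


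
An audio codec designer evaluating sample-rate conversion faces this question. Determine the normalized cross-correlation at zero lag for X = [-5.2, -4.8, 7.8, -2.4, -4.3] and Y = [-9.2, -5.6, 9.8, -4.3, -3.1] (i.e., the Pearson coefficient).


Pearson correlation coefficient (population):
r = cov(X,Y) / (std(X) * std(Y))
Mean X = -1.78, Mean Y = -2.48
Cov(X,Y) = 30.5476
Std(X) = 4.885243, Std(Y) = 6.47129
r = 0.9663

0.9663


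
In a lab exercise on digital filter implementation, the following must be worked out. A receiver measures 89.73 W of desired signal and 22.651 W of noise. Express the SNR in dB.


SNR in decibels:
SNR = 10 * log10(Ps / Pn)
    = 10 * log10(89.73 / 22.651)
    = 10 * log10(3.9614)
    = 10 * 0.5979
    = 5.98 dB

5.98 dB


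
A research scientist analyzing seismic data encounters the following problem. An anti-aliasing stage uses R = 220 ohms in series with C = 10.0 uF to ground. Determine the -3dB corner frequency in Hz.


Cutoff frequency of a first-order RC filter:
fc = 1 / (2 * pi * R * C)
C = 10.0 uF = 1e-05 F
fc = 1 / (2 * pi * 220 * 1e-05)
   = 1 / 0.013823007675795
   = 72.343156 Hz

72.343156 Hz


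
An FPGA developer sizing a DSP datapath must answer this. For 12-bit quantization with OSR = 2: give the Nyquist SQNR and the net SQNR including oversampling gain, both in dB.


Step 1 — baseline SQNR at Nyquist:
SQNR_base = 6.02*N + 1.76
          = 6.02*12 + 1.76
          = 74.0 dB

Step 2 — oversampling processing gain:
G = 10*log10(OSR) = 10*log10(2) = 3.01 dB

Step 3 — total:
SQNR_total = 74.0 + 3.01 = 77.01 dB

Base SQNR = 74.0 dB; oversampled SQNR = 77.01 dB


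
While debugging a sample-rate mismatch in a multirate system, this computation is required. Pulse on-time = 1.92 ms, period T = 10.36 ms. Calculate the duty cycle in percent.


Duty cycle as a percentage:
DC = (t_on / T) * 100
   = (1.92 / 10.36) * 100
   = 0.185328 * 100
   = 18.53 %

18.53 %


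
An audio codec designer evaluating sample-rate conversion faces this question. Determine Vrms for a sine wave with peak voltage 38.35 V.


RMS voltage for a sinusoidal waveform:
V_rms = V_peak / sqrt(2)
      = 38.35 / 1.414214
      = 27.118 V

27.118 V


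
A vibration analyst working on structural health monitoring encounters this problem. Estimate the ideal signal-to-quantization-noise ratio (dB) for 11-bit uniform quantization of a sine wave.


Theoretical SNR for a full-scale sinusoid:
SNR = 6.02 * N + 1.76
    = 6.02 * 11 + 1.76
    = 66.22 + 1.76
    = 67.98 dB

67.98 dB


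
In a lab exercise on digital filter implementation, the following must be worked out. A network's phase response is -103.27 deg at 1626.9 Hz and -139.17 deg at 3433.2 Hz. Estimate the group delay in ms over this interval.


Group delay from phase difference:
tau = -d(phi)/d(omega)
d(phi) = -35.9 deg = -0.626573 rad
d(omega) = 2*pi*(3433.2 - 1626.9) = 11349.3176 rad/s
tau = -(-0.626573) / 11349.3176
    = 0.0552 ms

0.0552 ms


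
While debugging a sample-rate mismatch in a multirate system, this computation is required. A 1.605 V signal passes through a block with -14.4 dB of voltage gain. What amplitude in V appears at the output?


Output voltage from dB gain:
V_out = V_in * 10^(gain_dB / 20)
      = 1.605 * 10^(-14.4 / 20)
      = 1.605 * 0.190546
      = 0.3058 V

0.3058 V


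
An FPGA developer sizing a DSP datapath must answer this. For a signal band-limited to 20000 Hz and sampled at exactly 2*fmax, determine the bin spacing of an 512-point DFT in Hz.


Step 1 — Nyquist sampling rate:
fs = 2 * fmax = 2 * 20000 = 40000 Hz

Step 2 — DFT bin spacing:
df = fs / N = 40000 / 512 = 78.125 Hz

78.125 Hz


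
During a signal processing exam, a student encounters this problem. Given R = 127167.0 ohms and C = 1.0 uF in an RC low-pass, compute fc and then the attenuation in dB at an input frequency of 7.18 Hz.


Step 1 — cutoff frequency:
fc = 1 / (2*pi*R*C)
C = 1.0 uF = 1e-06 F
fc = 1 / (2*pi*127167.0*1e-06)
   = 1.25154 Hz

Step 2 — magnitude at f = 7.18 Hz:
|H(f)| = 1 / sqrt(1 + (f/fc)^2)
f/fc = 7.18 / 1.25154 = 5.736932
|H| = 1 / sqrt(1 + 32.912389) = 0.17172
|H|_dB = 20*log10(0.17172) = -15.3 dB

fc = 1.25154 Hz; |H(7.18 Hz)| = -15.3 dB


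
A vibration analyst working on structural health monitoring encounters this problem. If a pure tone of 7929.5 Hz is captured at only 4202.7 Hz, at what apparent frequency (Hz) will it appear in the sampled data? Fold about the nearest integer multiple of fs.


Compute the nearest integer multiple of fs to the signal:
n = round(7929.5 / 4202.7) = 2
f_alias = |7929.5 - 2 * 4202.7|
        = |7929.5 - 8405.4|
        = 475.9 Hz

475.9


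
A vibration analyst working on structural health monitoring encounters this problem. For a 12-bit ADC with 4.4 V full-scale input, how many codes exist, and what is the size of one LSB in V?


Step 1 — number of quantization levels:
L = 2^N = 2^12 = 4096

Step 2 — LSB step size:
delta = Vfs / L
      = 4.4 / 4096
      = 0.00107422 V

Levels = 4096; step size = 0.00107422 V


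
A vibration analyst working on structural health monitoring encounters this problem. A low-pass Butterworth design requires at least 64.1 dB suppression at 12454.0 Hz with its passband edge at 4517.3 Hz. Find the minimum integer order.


Butterworth filter order formula:
n = log10(10^(A/10) - 1) / (2 * log10(f_stop/f_pass))
10^(64.1/10) - 1 = 2570394.7828
f_stop/f_pass = 12454.0 / 4517.3 = 2.757
n = 7.277 -> ceil = 8

8


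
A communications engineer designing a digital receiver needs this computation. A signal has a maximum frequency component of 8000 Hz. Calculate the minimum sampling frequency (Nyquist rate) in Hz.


The Nyquist rate is twice the maximum frequency component.
fs_min = 2 * fmax
      = 2 * 8000
      = 16000 Hz

16000


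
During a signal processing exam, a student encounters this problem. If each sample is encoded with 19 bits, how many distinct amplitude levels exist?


Number of quantization levels = 2^N
= 2^19
= 524288

524288


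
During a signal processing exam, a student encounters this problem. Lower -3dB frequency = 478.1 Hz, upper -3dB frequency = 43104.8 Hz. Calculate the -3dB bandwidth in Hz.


Bandwidth is the difference of -3dB frequencies:
BW = f_high - f_low
   = 43104.8 - 478.1
   = 42626.7 Hz

42626.7 Hz


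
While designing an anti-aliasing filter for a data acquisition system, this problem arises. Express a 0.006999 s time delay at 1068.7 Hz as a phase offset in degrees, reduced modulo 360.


Phase shift from frequency and time delay:
phi = 360 * f * t_delay
    = 360 * 1068.7 * 0.006999
    = 2692.74 degrees
    mod 360 = 172.74 degrees

172.74 degrees


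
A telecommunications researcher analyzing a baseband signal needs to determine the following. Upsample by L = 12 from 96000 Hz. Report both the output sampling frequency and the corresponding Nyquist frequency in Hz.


Step 1 — output sample rate after interpolation by L:
fs_out = L * fs_in = 12 * 96000 = 1152000 Hz

Step 2 — Nyquist frequency of the output stream:
f_Nyq = fs_out / 2 = 1152000 / 2 = 576000.0 Hz

fs_out = 1152000 Hz; f_Nyquist = 576000.0 Hz


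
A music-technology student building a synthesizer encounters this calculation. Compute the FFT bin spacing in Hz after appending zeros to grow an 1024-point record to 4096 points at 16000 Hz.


Frequency resolution after zero-padding:
N_padded = 1024 * 4 = 4096
df = fs / N_padded
   = 16000 / 4096
   = 3.9062 Hz

3.9062 Hz


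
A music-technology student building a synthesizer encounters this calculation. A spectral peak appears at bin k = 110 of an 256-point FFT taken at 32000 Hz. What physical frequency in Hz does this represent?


Frequency of DFT bin k:
f_k = k * fs / N
    = 110 * 32000 / 256
    = 3520000 / 256
    = 13750.0 Hz

13750.0 Hz


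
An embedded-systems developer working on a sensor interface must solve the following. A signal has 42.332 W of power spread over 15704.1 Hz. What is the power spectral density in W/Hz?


Power spectral density:
PSD = P / BW
    = 42.332 / 15704.1
    = 0.0026956 W/Hz

0.0026956 W/Hz


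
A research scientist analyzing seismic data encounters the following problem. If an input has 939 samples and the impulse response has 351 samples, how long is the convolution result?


Linear convolution output length:
L = N + M - 1
  = 939 + 351 - 1
  = 1289 samples

1289


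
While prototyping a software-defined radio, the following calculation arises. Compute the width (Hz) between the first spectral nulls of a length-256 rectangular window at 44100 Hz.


Main lobe width for a rectangular window:
Width = 2 * fs / N
      = 2 * 44100 / 256
      = 88200 / 256
      = 344.531 Hz

344.531 Hz


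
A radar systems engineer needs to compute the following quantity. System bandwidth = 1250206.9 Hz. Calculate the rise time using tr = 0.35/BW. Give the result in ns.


Rise time from bandwidth relationship:
tr = 0.35 / BW
   = 0.35 / 1250206.9
   = 2.799536621e-07 s
   = 279.9537 ns

279.9537 ns


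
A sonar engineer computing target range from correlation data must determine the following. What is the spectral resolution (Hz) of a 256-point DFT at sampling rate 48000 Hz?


DFT frequency resolution:
df = fs / N
   = 48000 / 256
   = 187.5 Hz

187.5 Hz


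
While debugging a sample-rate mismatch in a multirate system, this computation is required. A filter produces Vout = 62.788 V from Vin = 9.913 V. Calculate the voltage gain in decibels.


Voltage gain in dB:
G = 20 * log10(Vout / Vin)
  = 20 * log10(62.788 / 9.913)
  = 20 * log10(6.333905)
  = 20 * 0.801672
  = 16.03 dB

16.03 dB


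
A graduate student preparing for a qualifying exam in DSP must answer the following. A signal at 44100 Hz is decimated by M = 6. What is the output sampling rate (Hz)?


Decimation reduces the sample rate:
fs_out = fs_in / M
       = 44100 / 6
       = 7350.0 Hz

7350.0 Hz


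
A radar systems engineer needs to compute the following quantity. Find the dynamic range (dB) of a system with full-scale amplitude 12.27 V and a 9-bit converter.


Dynamic range from full-scale to LSB:
V_min = V_max / 2^bits = 12.27 / 2^9
DR = 20 * log10(V_max / V_min)
   = 20 * log10(2^9)
   = 20 * 9 * log10(2)
   = 54.19 dB

54.19 dB


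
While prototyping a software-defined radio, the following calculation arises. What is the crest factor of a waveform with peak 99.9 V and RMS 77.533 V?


Crest factor is the ratio of peak to RMS:
CF = V_peak / V_rms
   = 99.9 / 77.533
   = 1.2885

1.2885


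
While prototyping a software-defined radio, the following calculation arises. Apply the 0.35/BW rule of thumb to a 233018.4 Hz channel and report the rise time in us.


Rise time from bandwidth relationship:
tr = 0.35 / BW
   = 0.35 / 233018.4
   = 1.502027308e-06 s
   = 1.502 us

1.502 us


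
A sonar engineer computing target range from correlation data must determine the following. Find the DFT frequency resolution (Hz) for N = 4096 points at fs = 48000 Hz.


DFT frequency resolution:
df = fs / N
   = 48000 / 4096
   = 11.7188 Hz

11.7188 Hz


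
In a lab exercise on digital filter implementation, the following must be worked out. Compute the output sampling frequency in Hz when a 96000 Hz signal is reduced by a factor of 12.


Decimation reduces the sample rate:
fs_out = fs_in / M
       = 96000 / 12
       = 8000.0 Hz

8000.0 Hz


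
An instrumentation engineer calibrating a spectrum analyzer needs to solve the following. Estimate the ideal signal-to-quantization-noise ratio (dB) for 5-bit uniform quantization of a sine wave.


Theoretical SNR for a full-scale sinusoid:
SNR = 6.02 * N + 1.76
    = 6.02 * 5 + 1.76
    = 30.1 + 1.76
    = 31.86 dB

31.86 dB


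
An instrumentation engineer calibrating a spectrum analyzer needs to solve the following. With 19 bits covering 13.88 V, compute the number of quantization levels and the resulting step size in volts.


Step 1 — number of quantization levels:
L = 2^N = 2^19 = 524288

Step 2 — LSB step size:
delta = Vfs / L
      = 13.88 / 524288
      = 2.647e-05 V

Levels = 524288; step size = 2.647e-05 V


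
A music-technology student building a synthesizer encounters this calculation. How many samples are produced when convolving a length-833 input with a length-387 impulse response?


Linear convolution output length:
L = N + M - 1
  = 833 + 387 - 1
  = 1219 samples

1219


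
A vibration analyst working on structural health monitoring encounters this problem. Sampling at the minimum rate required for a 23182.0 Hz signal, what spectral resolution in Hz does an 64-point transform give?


Step 1 — Nyquist sampling rate:
fs = 2 * fmax = 2 * 23182.0 = 46364.0 Hz

Step 2 — DFT bin spacing:
df = fs / N = 46364.0 / 64 = 724.4375 Hz

724.4375 Hz


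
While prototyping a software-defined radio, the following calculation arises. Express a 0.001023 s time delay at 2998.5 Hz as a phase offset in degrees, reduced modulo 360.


Phase shift from frequency and time delay:
phi = 360 * f * t_delay
    = 360 * 2998.5 * 0.001023
    = 1104.29 degrees
    mod 360 = 24.29 degrees

24.29 degrees


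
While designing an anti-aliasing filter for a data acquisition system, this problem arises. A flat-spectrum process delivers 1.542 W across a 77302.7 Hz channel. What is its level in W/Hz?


Power spectral density:
PSD = P / BW
    = 1.542 / 77302.7
    = 1.995e-05 W/Hz

1.995e-05 W/Hz


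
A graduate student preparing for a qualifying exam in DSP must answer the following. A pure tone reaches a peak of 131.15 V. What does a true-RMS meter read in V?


RMS voltage for a sinusoidal waveform:
V_rms = V_peak / sqrt(2)
      = 131.15 / 1.414214
      = 92.737 V

92.737 V


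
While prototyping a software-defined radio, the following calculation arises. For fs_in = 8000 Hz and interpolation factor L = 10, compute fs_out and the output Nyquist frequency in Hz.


Step 1 — output sample rate after interpolation by L:
fs_out = L * fs_in = 10 * 8000 = 80000 Hz

Step 2 — Nyquist frequency of the output stream:
f_Nyq = fs_out / 2 = 80000 / 2 = 40000.0 Hz

fs_out = 80000 Hz; f_Nyquist = 40000.0 Hz


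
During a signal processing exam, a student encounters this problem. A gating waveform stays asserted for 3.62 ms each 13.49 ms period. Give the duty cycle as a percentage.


Duty cycle as a percentage:
DC = (t_on / T) * 100
   = (3.62 / 13.49) * 100
   = 0.268347 * 100
   = 26.83 %

26.83 %


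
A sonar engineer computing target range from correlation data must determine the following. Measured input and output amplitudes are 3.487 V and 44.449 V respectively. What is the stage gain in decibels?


Voltage gain in dB:
G = 20 * log10(Vout / Vin)
  = 20 * log10(44.449 / 3.487)
  = 20 * log10(12.747061)
  = 20 * 1.10541
  = 22.11 dB

22.11 dB


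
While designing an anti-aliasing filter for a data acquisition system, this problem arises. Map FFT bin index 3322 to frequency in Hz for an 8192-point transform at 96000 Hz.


Frequency of DFT bin k:
f_k = k * fs / N
    = 3322 * 96000 / 8192
    = 318912000 / 8192
    = 38929.688 Hz

38929.688 Hz


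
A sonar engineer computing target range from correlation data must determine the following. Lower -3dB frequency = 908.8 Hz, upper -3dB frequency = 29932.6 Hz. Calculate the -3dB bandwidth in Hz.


Bandwidth is the difference of -3dB frequencies:
BW = f_high - f_low
   = 29932.6 - 908.8
   = 29023.8 Hz

29023.8 Hz


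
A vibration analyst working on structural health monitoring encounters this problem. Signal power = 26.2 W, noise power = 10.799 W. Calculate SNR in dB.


SNR in decibels:
SNR = 10 * log10(Ps / Pn)
    = 10 * log10(26.2 / 10.799)
    = 10 * log10(2.4262)
    = 10 * 0.3849
    = 3.85 dB

3.85 dB


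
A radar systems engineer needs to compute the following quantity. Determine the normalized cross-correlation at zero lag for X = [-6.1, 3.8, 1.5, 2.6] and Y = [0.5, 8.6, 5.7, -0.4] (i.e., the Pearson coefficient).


Pearson correlation coefficient (population):
r = cov(X,Y) / (std(X) * std(Y))
Mean X = 0.45, Mean Y = 3.6
Cov(X,Y) = 7.665
Std(X) = 3.868139, Std(Y) = 3.708773
r = 0.5343

0.5343


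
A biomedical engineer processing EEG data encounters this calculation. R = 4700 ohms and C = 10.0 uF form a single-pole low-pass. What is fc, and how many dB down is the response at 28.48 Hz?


Step 1 — cutoff frequency:
fc = 1 / (2*pi*R*C)
C = 10.0 uF = 1e-05 F
fc = 1 / (2*pi*4700*1e-05)
   = 3.38628 Hz

Step 2 — magnitude at f = 28.48 Hz:
|H(f)| = 1 / sqrt(1 + (f/fc)^2)
f/fc = 28.48 / 3.38628 = 8.410409
|H| = 1 / sqrt(1 + 70.73498) = 0.1180686
|H|_dB = 20*log10(0.1180686) = -18.56 dB

fc = 3.38628 Hz; |H(28.48 Hz)| = -18.56 dB


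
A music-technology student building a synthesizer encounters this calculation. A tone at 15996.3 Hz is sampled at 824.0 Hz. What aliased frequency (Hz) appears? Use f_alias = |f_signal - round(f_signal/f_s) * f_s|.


Compute the nearest integer multiple of fs to the signal:
n = round(15996.3 / 824.0) = 19
f_alias = |15996.3 - 19 * 824.0|
        = |15996.3 - 15656.0|
        = 340.3 Hz

340.3


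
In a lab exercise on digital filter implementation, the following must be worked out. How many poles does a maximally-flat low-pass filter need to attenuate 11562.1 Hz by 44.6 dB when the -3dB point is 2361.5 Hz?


Butterworth filter order formula:
n = log10(10^(A/10) - 1) / (2 * log10(f_stop/f_pass))
10^(44.6/10) - 1 = 28839.315
f_stop/f_pass = 11562.1 / 2361.5 = 4.8961
n = 3.2326 -> ceil = 4

4


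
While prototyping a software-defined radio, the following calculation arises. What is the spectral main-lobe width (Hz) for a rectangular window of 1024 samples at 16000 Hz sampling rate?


Main lobe width for a rectangular window:
Width = 2 * fs / N
      = 2 * 16000 / 1024
      = 32000 / 1024
      = 31.25 Hz

31.25 Hz


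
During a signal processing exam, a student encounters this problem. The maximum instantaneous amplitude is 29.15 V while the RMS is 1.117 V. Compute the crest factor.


Crest factor is the ratio of peak to RMS:
CF = V_peak / V_rms
   = 29.15 / 1.117
   = 26.0967

26.0967


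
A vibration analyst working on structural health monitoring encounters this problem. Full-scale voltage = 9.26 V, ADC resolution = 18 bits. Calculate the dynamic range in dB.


Dynamic range from full-scale to LSB:
V_min = V_max / 2^bits = 9.26 / 2^18
DR = 20 * log10(V_max / V_min)
   = 20 * log10(2^18)
   = 20 * 18 * log10(2)
   = 108.37 dB

108.37 dB


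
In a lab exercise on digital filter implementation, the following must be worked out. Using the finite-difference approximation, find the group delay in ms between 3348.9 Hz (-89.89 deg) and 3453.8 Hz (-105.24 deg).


Group delay from phase difference:
tau = -d(phi)/d(omega)
d(phi) = -15.35 deg = -0.267908 rad
d(omega) = 2*pi*(3453.8 - 3348.9) = 659.1061 rad/s
tau = -(-0.267908) / 659.1061
    = 0.4065 ms

0.4065 ms


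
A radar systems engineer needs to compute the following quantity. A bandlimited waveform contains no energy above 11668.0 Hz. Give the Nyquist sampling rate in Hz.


The Nyquist rate is twice the maximum frequency component.
fs_min = 2 * fmax
      = 2 * 11668.0
      = 23336.0 Hz

23336.0


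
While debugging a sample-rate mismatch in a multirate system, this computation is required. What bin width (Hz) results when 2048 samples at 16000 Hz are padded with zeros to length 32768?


Frequency resolution after zero-padding:
N_padded = 2048 * 16 = 32768
df = fs / N_padded
   = 16000 / 32768
   = 0.4883 Hz

0.4883 Hz


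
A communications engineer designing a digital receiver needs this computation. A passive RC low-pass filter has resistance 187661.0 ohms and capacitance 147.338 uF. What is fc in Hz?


Cutoff frequency of a first-order RC filter:
fc = 1 / (2 * pi * R * C)
C = 147.338 uF = 0.000147338 F
fc = 1 / (2 * pi * 187661.0 * 0.000147338)
   = 1 / 173.72753796302
   = 0.005756 Hz

0.005756 Hz


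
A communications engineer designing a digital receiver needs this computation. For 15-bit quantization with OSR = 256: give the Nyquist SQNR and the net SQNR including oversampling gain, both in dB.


Step 1 — baseline SQNR at Nyquist:
SQNR_base = 6.02*N + 1.76
          = 6.02*15 + 1.76
          = 92.06 dB

Step 2 — oversampling processing gain:
G = 10*log10(OSR) = 10*log10(256) = 24.08 dB

Step 3 — total:
SQNR_total = 92.06 + 24.08 = 116.14 dB

Base SQNR = 92.06 dB; oversampled SQNR = 116.14 dB


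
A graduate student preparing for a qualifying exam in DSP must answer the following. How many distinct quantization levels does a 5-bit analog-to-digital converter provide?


Number of quantization levels = 2^N
= 2^5
= 32

32


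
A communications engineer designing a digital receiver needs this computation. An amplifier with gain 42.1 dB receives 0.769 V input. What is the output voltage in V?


Output voltage from dB gain:
V_out = V_in * 10^(gain_dB / 20)
      = 0.769 * 10^(42.1 / 20)
      = 0.769 * 127.350308
      = 97.9324 V

97.9324 V


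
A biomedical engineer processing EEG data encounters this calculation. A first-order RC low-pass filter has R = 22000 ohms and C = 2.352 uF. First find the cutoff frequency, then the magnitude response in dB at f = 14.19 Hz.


Step 1 — cutoff frequency:
fc = 1 / (2*pi*R*C)
C = 2.352 uF = 2.352e-06 F
fc = 1 / (2*pi*22000*2.352e-06)
   = 3.07581 Hz

Step 2 — magnitude at f = 14.19 Hz:
|H(f)| = 1 / sqrt(1 + (f/fc)^2)
f/fc = 14.19 / 3.07581 = 4.613419
|H| = 1 / sqrt(1 + 21.283635) = 0.2118395
|H|_dB = 20*log10(0.2118395) = -13.48 dB

fc = 3.07581 Hz; |H(14.19 Hz)| = -13.48 dB


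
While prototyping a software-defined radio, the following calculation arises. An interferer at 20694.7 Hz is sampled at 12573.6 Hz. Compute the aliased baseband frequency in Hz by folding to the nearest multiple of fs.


Compute the nearest integer multiple of fs to the signal:
n = round(20694.7 / 12573.6) = 2
f_alias = |20694.7 - 2 * 12573.6|
        = |20694.7 - 25147.2|
        = 4452.5 Hz

4452.5


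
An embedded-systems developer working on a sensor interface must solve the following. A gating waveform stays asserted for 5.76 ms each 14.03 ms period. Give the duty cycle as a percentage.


Duty cycle as a percentage:
DC = (t_on / T) * 100
   = (5.76 / 14.03) * 100
   = 0.410549 * 100
   = 41.05 %

41.05 %


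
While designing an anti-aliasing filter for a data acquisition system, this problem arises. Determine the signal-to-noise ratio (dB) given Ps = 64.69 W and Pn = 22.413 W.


SNR in decibels:
SNR = 10 * log10(Ps / Pn)
    = 10 * log10(64.69 / 22.413)
    = 10 * log10(2.8863)
    = 10 * 0.4603
    = 4.6 dB

4.6 dB


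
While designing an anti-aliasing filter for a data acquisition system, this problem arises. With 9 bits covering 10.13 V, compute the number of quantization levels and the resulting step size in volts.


Step 1 — number of quantization levels:
L = 2^N = 2^9 = 512

Step 2 — LSB step size:
delta = Vfs / L
      = 10.13 / 512
      = 0.01978516 V

Levels = 512; step size = 0.01978516 V


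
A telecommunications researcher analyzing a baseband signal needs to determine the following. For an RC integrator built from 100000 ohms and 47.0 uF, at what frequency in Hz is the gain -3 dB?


Cutoff frequency of a first-order RC filter:
fc = 1 / (2 * pi * R * C)
C = 47.0 uF = 4.7e-05 F
fc = 1 / (2 * pi * 100000 * 4.7e-05)
   = 1 / 29.530970943744
   = 0.033863 Hz

0.033863 Hz


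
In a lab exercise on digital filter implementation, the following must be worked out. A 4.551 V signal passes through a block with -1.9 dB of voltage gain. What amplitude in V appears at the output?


Output voltage from dB gain:
V_out = V_in * 10^(gain_dB / 20)
      = 4.551 * 10^(-1.9 / 20)
      = 4.551 * 0.803526
      = 3.6568 V

3.6568 V


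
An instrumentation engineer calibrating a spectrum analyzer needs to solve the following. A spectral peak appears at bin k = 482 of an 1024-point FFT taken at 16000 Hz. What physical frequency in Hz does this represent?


Frequency of DFT bin k:
f_k = k * fs / N
    = 482 * 16000 / 1024
    = 7712000 / 1024
    = 7531.25 Hz

7531.25 Hz


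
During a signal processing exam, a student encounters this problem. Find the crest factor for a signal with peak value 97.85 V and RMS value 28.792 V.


Crest factor is the ratio of peak to RMS:
CF = V_peak / V_rms
   = 97.85 / 28.792
   = 3.3985

3.3985


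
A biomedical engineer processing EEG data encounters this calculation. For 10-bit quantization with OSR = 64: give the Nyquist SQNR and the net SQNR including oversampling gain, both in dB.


Step 1 — baseline SQNR at Nyquist:
SQNR_base = 6.02*N + 1.76
          = 6.02*10 + 1.76
          = 61.96 dB

Step 2 — oversampling processing gain:
G = 10*log10(OSR) = 10*log10(64) = 18.06 dB

Step 3 — total:
SQNR_total = 61.96 + 18.06 = 80.02 dB

Base SQNR = 61.96 dB; oversampled SQNR = 80.02 dB


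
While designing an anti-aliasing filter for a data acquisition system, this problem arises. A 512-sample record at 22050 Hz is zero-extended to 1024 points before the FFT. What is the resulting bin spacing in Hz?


Frequency resolution after zero-padding:
N_padded = 512 * 2 = 1024
df = fs / N_padded
   = 22050 / 1024
   = 21.5332 Hz

21.5332 Hz


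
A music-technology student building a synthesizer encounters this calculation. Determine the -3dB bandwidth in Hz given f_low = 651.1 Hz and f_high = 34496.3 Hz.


Bandwidth is the difference of -3dB frequencies:
BW = f_high - f_low
   = 34496.3 - 651.1
   = 33845.2 Hz

33845.2 Hz


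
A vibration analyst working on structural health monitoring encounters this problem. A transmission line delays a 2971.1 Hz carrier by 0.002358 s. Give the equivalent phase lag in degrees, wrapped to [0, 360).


Phase shift from frequency and time delay:
phi = 360 * f * t_delay
    = 360 * 2971.1 * 0.002358
    = 2522.11 degrees
    mod 360 = 2.11 degrees

2.11 degrees


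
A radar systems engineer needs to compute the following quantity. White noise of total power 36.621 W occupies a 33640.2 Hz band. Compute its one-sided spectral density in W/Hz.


Power spectral density:
PSD = P / BW
    = 36.621 / 33640.2
    = 0.00108861 W/Hz

0.00108861 W/Hz


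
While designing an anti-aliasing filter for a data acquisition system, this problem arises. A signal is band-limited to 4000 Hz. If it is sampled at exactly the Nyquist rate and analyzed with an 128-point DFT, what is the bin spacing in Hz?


Step 1 — Nyquist sampling rate:
fs = 2 * fmax = 2 * 4000 = 8000 Hz

Step 2 — DFT bin spacing:
df = fs / N = 8000 / 128 = 62.5 Hz

62.5 Hz


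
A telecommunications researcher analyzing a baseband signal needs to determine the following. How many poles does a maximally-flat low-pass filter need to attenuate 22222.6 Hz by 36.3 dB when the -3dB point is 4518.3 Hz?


Butterworth filter order formula:
n = log10(10^(A/10) - 1) / (2 * log10(f_stop/f_pass))
10^(36.3/10) - 1 = 4264.7952
f_stop/f_pass = 22222.6 / 4518.3 = 4.9184
n = 2.6234 -> ceil = 3

3
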